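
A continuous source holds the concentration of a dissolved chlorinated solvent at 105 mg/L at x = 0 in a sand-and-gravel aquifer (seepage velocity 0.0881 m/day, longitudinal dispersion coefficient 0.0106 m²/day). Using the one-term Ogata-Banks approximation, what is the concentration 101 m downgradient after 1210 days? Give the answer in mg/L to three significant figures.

For a continuous step input, C/C₀ ≈ ½·erfc((x−vt)/(2√(Dt))).
vt = 0.0881 × 1210 = 106.601 m and 2√(Dt) = 2√(0.0106 × 1210) = 7.163 m.
Argument (x−vt)/(2√(Dt)) = (101 − 106.601)/7.163 = -0.7819; ½·erfc(-0.7819) = 0.8656.
C = 105 × 0.8656 = 90.9 mg/L.

90.9 mg/L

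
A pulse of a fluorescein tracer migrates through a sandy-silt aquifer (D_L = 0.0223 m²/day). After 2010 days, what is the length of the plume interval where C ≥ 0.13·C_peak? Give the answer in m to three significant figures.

The plume is Gaussian with σ = √(2Dt) = √(2 × 0.0223 × 2010) = 9.468 m.
C/C_peak = exp(−Δx²/(2σ²)) = 0.13 ⇒ Δx = σ·√(−2 ln 0.13) = 9.468 × 2.020 = 19.13 m.
Width = 2Δx = 38.3 m.

38.3 m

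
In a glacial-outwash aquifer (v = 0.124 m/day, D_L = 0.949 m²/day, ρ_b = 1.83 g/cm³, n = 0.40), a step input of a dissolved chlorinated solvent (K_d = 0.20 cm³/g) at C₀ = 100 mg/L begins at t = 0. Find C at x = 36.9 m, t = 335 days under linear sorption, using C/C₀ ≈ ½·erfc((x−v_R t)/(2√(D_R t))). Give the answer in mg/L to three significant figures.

Retardation factor R = 1 + ρ_b·K_d/n = 1 + 1.83 × 0.20/0.40 = 1.915.
Sorption retards both mechanisms: v_R = v/R = 0.06475 m/day, D_R = D/R = 0.4956 m²/day.
v_R·t = 0.06475 × 335 = 21.69125 m; 2√(D_R t) = 25.77 m; argument = (36.9 − 21.69125)/25.77 = 0.5902.
C = C₀ × ½·erfc(0.5902) = 100 × 0.2020 = 20.2 mg/L.

20.2 mg/L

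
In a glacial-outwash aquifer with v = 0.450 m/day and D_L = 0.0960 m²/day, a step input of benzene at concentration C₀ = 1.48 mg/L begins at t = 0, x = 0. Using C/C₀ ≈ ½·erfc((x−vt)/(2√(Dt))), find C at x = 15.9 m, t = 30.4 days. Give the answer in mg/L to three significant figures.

0.265 mg/L

For a continuous step input, C/C₀ ≈ ½·erfc((x−vt)/(2√(Dt))).
vt = 0.450 × 30.4 = 13.68 m and 2√(Dt) = 2√(0.0960 × 30.4) = 3.417 m.
Argument (x−vt)/(2√(Dt)) = (15.9 − 13.68)/3.417 = 0.6497; ½·erfc(0.6497) = 0.1791.
C = 1.48 × 0.1791 = 0.265 mg/L.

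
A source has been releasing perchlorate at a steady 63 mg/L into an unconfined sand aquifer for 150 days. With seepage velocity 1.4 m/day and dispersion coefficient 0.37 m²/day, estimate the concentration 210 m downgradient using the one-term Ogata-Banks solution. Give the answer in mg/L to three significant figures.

For a continuous step input, C/C₀ ≈ ½·erfc((x−vt)/(2√(Dt))).
vt = 1.4 × 150 = 210 m and 2√(Dt) = 2√(0.37 × 150) = 14.90 m.
Argument (x−vt)/(2√(Dt)) = (210 − 210)/14.90 = 0; ½·erfc(0) = 0.5000.
C = 63 × 0.5000 = 31.5 mg/L.

31.5 mg/L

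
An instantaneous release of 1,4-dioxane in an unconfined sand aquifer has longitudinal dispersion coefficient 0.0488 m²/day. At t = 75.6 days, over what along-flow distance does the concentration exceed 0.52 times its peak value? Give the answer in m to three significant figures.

6.21 m

The plume is Gaussian with σ = √(2Dt) = √(2 × 0.0488 × 75.6) = 2.716 m.
C/C_peak = exp(−Δx²/(2σ²)) = 0.52 ⇒ Δx = σ·√(−2 ln 0.52) = 2.716 × 1.144 = 3.107 m.
Width = 2Δx = 6.21 m.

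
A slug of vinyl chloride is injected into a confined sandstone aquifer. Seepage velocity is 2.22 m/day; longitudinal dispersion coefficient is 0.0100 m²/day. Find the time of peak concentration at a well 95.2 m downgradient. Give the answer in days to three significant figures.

42.9 days

For the 1D instantaneous-source solution, setting ∂C/∂t = 0 at fixed x gives v²t² + 2Dt − x² = 0, so t = (√(D² + v²x²) − D)/v².
√(D² + v²x²) = √(0.0100² + 2.22² × 95.2²) = 211.3; v² = 4.9284.
t = (211.3 − 0.0100)/4.9284 = 42.9 days (vs. the pure-advection estimate x/v = 42.9 d).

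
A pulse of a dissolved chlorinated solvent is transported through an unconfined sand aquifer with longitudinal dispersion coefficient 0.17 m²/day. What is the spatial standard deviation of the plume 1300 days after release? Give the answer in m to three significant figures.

21.0 m

Dispersive spreading gives a Gaussian with σ² = 2Dt; advection only shifts the center.
σ = √(2 × 0.17 × 1300) = 21.0 m.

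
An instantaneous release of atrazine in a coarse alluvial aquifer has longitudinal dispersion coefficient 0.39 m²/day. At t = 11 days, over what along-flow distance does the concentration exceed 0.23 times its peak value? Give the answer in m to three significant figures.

The plume is Gaussian with σ = √(2Dt) = √(2 × 0.39 × 11) = 2.929 m.
C/C_peak = exp(−Δx²/(2σ²)) = 0.23 ⇒ Δx = σ·√(−2 ln 0.23) = 2.929 × 1.714 = 5.020 m.
Width = 2Δx = 10.0 m.

10.0 m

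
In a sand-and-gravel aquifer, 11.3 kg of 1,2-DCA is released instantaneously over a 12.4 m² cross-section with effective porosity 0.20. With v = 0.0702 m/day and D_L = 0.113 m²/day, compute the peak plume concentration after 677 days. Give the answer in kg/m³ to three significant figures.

0.147 kg/m³

The peak of an instantaneous 1D plume sits at x = vt; there the Gaussian factor is 1 and C_max = M/(n_e·A·√(4πDt)), where n_e·A is the pore area the mass is dissolved in.
√(4πDt) = √(4π × 0.113 × 677) = 31.01 m, so C_max = 11.3/(0.20 × 12.4 × 31.01) = 0.147 kg/m³.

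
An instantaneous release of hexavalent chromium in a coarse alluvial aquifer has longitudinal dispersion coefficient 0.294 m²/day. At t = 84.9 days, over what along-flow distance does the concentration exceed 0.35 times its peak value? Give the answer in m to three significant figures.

The plume is Gaussian with σ = √(2Dt) = √(2 × 0.294 × 84.9) = 7.065 m.
C/C_peak = exp(−Δx²/(2σ²)) = 0.35 ⇒ Δx = σ·√(−2 ln 0.35) = 7.065 × 1.449 = 10.24 m.
Width = 2Δx = 20.5 m.

20.5 m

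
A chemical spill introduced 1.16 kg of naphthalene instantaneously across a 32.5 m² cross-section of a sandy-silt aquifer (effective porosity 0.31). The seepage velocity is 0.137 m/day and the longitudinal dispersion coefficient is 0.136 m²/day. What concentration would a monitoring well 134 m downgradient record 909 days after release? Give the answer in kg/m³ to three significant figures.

0.00244 kg/m³

For an instantaneous plane source, C(x,t) = M/(n_e·A·√(4πDt)) · exp(−(x−vt)²/(4Dt)), with n_e·A the pore (flow) area.
Plume center vt = 0.137 × 909 = 124.533 m, so the well at 134 m is 9.467 m downgradient of the peak.
√(4πDt) = 39.41 m, giving peak height M/(n_e·A·√(4πDt)) = 1.16/(0.31 × 32.5 × 39.41) = 0.002922 kg/m³.
(x−vt)²/(4Dt) = (9.467)²/(4 × 0.136 × 909) = 0.1812; exp(−0.1812) = 0.8343.
C = 0.002922 × 0.8343 = 0.00244 kg/m³.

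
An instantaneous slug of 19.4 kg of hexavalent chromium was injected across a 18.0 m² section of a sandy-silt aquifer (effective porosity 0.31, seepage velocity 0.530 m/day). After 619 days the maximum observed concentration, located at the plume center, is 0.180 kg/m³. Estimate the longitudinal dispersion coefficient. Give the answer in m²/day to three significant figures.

At the plume center C_max = M/(n_e·A·√(4πDt)), so D = M²/(4πt·(n_e·A·C_max)²).
n_e·A·C_max = 0.31 × 18.0 × 0.180 = 1.004 kg/m.
D = 19.4²/(4π × 619 × 1.004²) = 0.0480 m²/day.

0.0480 m²/day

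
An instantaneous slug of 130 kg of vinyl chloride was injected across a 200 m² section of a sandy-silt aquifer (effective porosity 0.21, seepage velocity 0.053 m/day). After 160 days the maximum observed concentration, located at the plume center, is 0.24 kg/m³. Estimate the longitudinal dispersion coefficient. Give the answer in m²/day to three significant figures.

At the plume center C_max = M/(n_e·A·√(4πDt)), so D = M²/(4πt·(n_e·A·C_max)²).
n_e·A·C_max = 0.21 × 200 × 0.24 = 10.08 kg/m.
D = 130²/(4π × 160 × 10.08²) = 0.0827 m²/day.

0.0827 m²/day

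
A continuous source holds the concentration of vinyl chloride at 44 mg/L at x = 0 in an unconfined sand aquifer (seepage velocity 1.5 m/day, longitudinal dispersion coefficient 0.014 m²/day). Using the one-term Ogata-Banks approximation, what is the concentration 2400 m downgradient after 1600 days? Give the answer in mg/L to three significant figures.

22.0 mg/L

For a continuous step input, C/C₀ ≈ ½·erfc((x−vt)/(2√(Dt))).
vt = 1.5 × 1600 = 2400 m and 2√(Dt) = 2√(0.014 × 1600) = 9.466 m.
Argument (x−vt)/(2√(Dt)) = (2400 − 2400)/9.466 = 0; ½·erfc(0) = 0.5000.
C = 44 × 0.5000 = 22.0 mg/L.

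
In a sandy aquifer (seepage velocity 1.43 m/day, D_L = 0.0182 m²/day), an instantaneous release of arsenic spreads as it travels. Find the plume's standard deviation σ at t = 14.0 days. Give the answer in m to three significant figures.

Dispersive spreading gives a Gaussian with σ² = 2Dt; advection only shifts the center.
σ = √(2 × 0.0182 × 14.0) = 0.714 m.

0.714 m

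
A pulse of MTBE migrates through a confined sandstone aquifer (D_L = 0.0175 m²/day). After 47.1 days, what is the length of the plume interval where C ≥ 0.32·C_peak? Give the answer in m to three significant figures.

3.88 m

The plume is Gaussian with σ = √(2Dt) = √(2 × 0.0175 × 47.1) = 1.284 m.
C/C_peak = exp(−Δx²/(2σ²)) = 0.32 ⇒ Δx = σ·√(−2 ln 0.32) = 1.284 × 1.510 = 1.939 m.
Width = 2Δx = 3.88 m.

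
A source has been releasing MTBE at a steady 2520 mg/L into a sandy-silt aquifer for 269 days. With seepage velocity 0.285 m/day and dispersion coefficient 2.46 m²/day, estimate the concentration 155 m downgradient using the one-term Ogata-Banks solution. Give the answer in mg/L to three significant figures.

39.4 mg/L

For a continuous step input, C/C₀ ≈ ½·erfc((x−vt)/(2√(Dt))).
vt = 0.285 × 269 = 76.665 m and 2√(Dt) = 2√(2.46 × 269) = 51.45 m.
Argument (x−vt)/(2√(Dt)) = (155 − 76.665)/51.45 = 1.523; ½·erfc(1.523) = 0.01563.
C = 2520 × 0.01563 = 39.4 mg/L.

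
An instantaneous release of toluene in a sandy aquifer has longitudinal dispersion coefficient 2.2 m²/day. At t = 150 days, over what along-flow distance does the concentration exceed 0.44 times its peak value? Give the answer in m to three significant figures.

The plume is Gaussian with σ = √(2Dt) = √(2 × 2.2 × 150) = 25.69 m.
C/C_peak = exp(−Δx²/(2σ²)) = 0.44 ⇒ Δx = σ·√(−2 ln 0.44) = 25.69 × 1.281 = 32.91 m.
Width = 2Δx = 65.8 m.

65.8 m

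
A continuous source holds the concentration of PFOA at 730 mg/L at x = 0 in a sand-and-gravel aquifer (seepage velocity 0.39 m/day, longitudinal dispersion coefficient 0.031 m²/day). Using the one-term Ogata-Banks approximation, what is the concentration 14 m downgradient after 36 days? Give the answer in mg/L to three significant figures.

For a continuous step input, C/C₀ ≈ ½·erfc((x−vt)/(2√(Dt))).
vt = 0.39 × 36 = 14.04 m and 2√(Dt) = 2√(0.031 × 36) = 2.113 m.
Argument (x−vt)/(2√(Dt)) = (14 − 14.04)/2.113 = -0.01893; ½·erfc(-0.01893) = 0.5107.
C = 730 × 0.5107 = 373 mg/L.

373 mg/L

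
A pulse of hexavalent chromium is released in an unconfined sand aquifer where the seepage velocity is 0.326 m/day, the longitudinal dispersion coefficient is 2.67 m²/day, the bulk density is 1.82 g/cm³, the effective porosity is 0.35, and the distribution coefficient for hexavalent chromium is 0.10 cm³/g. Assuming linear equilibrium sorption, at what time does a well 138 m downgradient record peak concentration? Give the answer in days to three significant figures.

Retardation factor R = 1 + ρ_b·K_d/n = 1 + 1.82 × 0.10/0.35 = 1.520.
Sorption retards both mechanisms: v_R = v/R = 0.2145 m/day, D_R = D/R = 1.757 m²/day.
Peak time from v_R²t² + 2D_R t − x² = 0: t = (√(D_R² + v_R²x²) − D_R)/v_R².
√(D_R² + v_R²x²) = √(1.757² + 0.2145² × 138²) = 29.65; v_R² = 0.04601.
t = (29.65 − 1.757)/0.04601 = 606 days.

606 days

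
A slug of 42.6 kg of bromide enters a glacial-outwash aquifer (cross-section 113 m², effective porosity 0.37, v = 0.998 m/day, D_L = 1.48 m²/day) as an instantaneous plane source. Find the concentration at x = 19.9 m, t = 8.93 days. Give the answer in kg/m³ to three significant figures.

0.00806 kg/m³

For an instantaneous plane source, C(x,t) = M/(n_e·A·√(4πDt)) · exp(−(x−vt)²/(4Dt)), with n_e·A the pore (flow) area.
Plume center vt = 0.998 × 8.93 = 8.91214 m, so the well at 19.9 m is 10.98786 m downgradient of the peak.
√(4πDt) = 12.89 m, giving peak height M/(n_e·A·√(4πDt)) = 42.6/(0.37 × 113 × 12.89) = 0.07905 kg/m³.
(x−vt)²/(4Dt) = (10.98786)²/(4 × 1.48 × 8.93) = 2.284; exp(−2.284) = 0.1019.
C = 0.07905 × 0.1019 = 0.00806 kg/m³.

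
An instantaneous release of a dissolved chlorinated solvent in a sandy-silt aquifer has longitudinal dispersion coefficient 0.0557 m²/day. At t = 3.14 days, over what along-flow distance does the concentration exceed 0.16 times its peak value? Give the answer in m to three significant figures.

2.26 m

The plume is Gaussian with σ = √(2Dt) = √(2 × 0.0557 × 3.14) = 0.5914 m.
C/C_peak = exp(−Δx²/(2σ²)) = 0.16 ⇒ Δx = σ·√(−2 ln 0.16) = 0.5914 × 1.914 = 1.132 m.
Width = 2Δx = 2.26 m.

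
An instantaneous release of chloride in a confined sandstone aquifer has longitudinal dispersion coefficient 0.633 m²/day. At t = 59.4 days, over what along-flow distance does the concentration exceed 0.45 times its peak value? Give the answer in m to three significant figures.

21.9 m

The plume is Gaussian with σ = √(2Dt) = √(2 × 0.633 × 59.4) = 8.672 m.
C/C_peak = exp(−Δx²/(2σ²)) = 0.45 ⇒ Δx = σ·√(−2 ln 0.45) = 8.672 × 1.264 = 10.96 m.
Width = 2Δx = 21.9 m.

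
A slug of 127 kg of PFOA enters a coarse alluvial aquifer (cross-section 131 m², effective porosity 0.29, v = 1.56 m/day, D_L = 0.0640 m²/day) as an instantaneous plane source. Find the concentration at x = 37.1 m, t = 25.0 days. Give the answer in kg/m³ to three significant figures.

0.424 kg/m³

For an instantaneous plane source, C(x,t) = M/(n_e·A·√(4πDt)) · exp(−(x−vt)²/(4Dt)), with n_e·A the pore (flow) area.
Plume center vt = 1.56 × 25.0 = 39 m, so the well at 37.1 m is 1.9 m upgradient of the peak.
√(4πDt) = 4.484 m, giving peak height M/(n_e·A·√(4πDt)) = 127/(0.29 × 131 × 4.484) = 0.7455 kg/m³.
(x−vt)²/(4Dt) = (-1.9)²/(4 × 0.0640 × 25.0) = 0.5641; exp(−0.5641) = 0.5689.
C = 0.7455 × 0.5689 = 0.424 kg/m³.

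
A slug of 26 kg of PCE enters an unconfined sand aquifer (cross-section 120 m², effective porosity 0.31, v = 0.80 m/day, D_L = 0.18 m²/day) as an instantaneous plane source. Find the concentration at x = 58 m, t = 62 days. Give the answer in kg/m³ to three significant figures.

0.0121 kg/m³

For an instantaneous plane source, C(x,t) = M/(n_e·A·√(4πDt)) · exp(−(x−vt)²/(4Dt)), with n_e·A the pore (flow) area.
Plume center vt = 0.80 × 62 = 49.6 m, so the well at 58 m is 8.4 m downgradient of the peak.
√(4πDt) = 11.84 m, giving peak height M/(n_e·A·√(4πDt)) = 26/(0.31 × 120 × 11.84) = 0.05903 kg/m³.
(x−vt)²/(4Dt) = (8.4)²/(4 × 0.18 × 62) = 1.581; exp(−1.581) = 0.2058.
C = 0.05903 × 0.2058 = 0.0121 kg/m³.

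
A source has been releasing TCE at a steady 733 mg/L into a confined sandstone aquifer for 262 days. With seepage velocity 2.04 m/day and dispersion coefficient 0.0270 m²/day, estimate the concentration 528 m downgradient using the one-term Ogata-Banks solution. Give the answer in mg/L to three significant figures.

For a continuous step input, C/C₀ ≈ ½·erfc((x−vt)/(2√(Dt))).
vt = 2.04 × 262 = 534.48 m and 2√(Dt) = 2√(0.0270 × 262) = 5.319 m.
Argument (x−vt)/(2√(Dt)) = (528 − 534.48)/5.319 = -1.218; ½·erfc(-1.218) = 0.9575.
C = 733 × 0.9575 = 702 mg/L.

702 mg/L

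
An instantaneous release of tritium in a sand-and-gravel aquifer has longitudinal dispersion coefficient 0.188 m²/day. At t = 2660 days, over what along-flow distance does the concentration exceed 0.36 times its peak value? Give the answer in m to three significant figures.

The plume is Gaussian with σ = √(2Dt) = √(2 × 0.188 × 2660) = 31.63 m.
C/C_peak = exp(−Δx²/(2σ²)) = 0.36 ⇒ Δx = σ·√(−2 ln 0.36) = 31.63 × 1.429 = 45.20 m.
Width = 2Δx = 90.4 m.

90.4 m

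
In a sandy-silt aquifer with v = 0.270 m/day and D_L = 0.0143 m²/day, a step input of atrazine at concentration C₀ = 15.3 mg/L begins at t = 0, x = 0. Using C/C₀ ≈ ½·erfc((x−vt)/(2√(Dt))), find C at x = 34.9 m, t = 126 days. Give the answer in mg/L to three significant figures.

For a continuous step input, C/C₀ ≈ ½·erfc((x−vt)/(2√(Dt))).
vt = 0.270 × 126 = 34.02 m and 2√(Dt) = 2√(0.0143 × 126) = 2.685 m.
Argument (x−vt)/(2√(Dt)) = (34.9 − 34.02)/2.685 = 0.3277; ½·erfc(0.3277) = 0.3215.
C = 15.3 × 0.3215 = 4.92 mg/L.

4.92 mg/L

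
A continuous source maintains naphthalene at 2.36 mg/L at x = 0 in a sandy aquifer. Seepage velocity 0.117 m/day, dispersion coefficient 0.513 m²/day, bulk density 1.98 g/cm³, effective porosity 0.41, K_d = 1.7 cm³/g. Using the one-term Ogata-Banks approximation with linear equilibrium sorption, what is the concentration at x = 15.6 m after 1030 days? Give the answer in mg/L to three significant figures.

Retardation factor R = 1 + ρ_b·K_d/n = 1 + 1.98 × 1.7/0.41 = 9.210.
Sorption retards both mechanisms: v_R = v/R = 0.01270 m/day, D_R = D/R = 0.05570 m²/day.
v_R·t = 0.01270 × 1030 = 13.081 m; 2√(D_R t) = 15.15 m; argument = (15.6 − 13.081)/15.15 = 0.1663.
C = C₀ × ½·erfc(0.1663) = 2.36 × 0.4070 = 0.961 mg/L.

0.961 mg/L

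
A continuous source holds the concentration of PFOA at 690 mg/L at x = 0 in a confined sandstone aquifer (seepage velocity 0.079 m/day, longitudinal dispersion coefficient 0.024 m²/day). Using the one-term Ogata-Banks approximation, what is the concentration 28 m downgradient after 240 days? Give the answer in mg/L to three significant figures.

2.67 mg/L

For a continuous step input, C/C₀ ≈ ½·erfc((x−vt)/(2√(Dt))).
vt = 0.079 × 240 = 18.96 m and 2√(Dt) = 2√(0.024 × 240) = 4.800 m.
Argument (x−vt)/(2√(Dt)) = (28 − 18.96)/4.800 = 1.883; ½·erfc(1.883) = 0.003873.
C = 690 × 0.003873 = 2.67 mg/L.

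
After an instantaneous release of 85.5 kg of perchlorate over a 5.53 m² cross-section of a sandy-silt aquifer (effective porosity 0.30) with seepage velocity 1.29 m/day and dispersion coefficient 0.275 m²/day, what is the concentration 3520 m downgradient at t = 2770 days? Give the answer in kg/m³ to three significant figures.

For an instantaneous plane source, C(x,t) = M/(n_e·A·√(4πDt)) · exp(−(x−vt)²/(4Dt)), with n_e·A the pore (flow) area.
Plume center vt = 1.29 × 2770 = 3573.3 m, so the well at 3520 m is 53.3 m upgradient of the peak.
√(4πDt) = 97.84 m, giving peak height M/(n_e·A·√(4πDt)) = 85.5/(0.30 × 5.53 × 97.84) = 0.5267 kg/m³.
(x−vt)²/(4Dt) = (-53.3)²/(4 × 0.275 × 2770) = 0.9324; exp(−0.9324) = 0.3936.
C = 0.5267 × 0.3936 = 0.207 kg/m³.

0.207 kg/m³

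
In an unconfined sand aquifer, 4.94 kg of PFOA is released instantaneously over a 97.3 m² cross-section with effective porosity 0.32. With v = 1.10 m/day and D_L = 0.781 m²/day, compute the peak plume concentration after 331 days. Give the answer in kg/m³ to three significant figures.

The peak of an instantaneous 1D plume sits at x = vt; there the Gaussian factor is 1 and C_max = M/(n_e·A·√(4πDt)), where n_e·A is the pore area the mass is dissolved in.
√(4πDt) = √(4π × 0.781 × 331) = 57.00 m, so C_max = 4.94/(0.32 × 97.3 × 57.00) = 0.00278 kg/m³.

0.00278 kg/m³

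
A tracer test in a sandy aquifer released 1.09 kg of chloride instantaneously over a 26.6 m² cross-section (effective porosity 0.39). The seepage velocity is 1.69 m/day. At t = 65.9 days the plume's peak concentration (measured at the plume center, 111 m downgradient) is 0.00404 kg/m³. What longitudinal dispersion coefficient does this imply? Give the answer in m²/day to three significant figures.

0.817 m²/day

At the plume center C_max = M/(n_e·A·√(4πDt)), so D = M²/(4πt·(n_e·A·C_max)²).
n_e·A·C_max = 0.39 × 26.6 × 0.00404 = 0.04191 kg/m.
D = 1.09²/(4π × 65.9 × 0.04191²) = 0.817 m²/day.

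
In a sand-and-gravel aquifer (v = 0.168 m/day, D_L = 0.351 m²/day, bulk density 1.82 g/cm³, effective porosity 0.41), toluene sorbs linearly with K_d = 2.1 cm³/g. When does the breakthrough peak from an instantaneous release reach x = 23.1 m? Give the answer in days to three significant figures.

1300 days

Retardation factor R = 1 + ρ_b·K_d/n = 1 + 1.82 × 2.1/0.41 = 10.32.
Sorption retards both mechanisms: v_R = v/R = 0.01628 m/day, D_R = D/R = 0.03401 m²/day.
Peak time from v_R²t² + 2D_R t − x² = 0: t = (√(D_R² + v_R²x²) − D_R)/v_R².
√(D_R² + v_R²x²) = √(0.03401² + 0.01628² × 23.1²) = 0.3776; v_R² = 0.0002650.
t = (0.3776 − 0.03401)/0.0002650 = 1300 days.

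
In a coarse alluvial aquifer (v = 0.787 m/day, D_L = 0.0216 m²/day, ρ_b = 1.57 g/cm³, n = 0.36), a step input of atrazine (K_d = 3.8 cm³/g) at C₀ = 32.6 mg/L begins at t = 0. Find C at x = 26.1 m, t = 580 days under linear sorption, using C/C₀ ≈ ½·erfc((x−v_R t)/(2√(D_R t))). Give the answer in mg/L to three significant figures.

Retardation factor R = 1 + ρ_b·K_d/n = 1 + 1.57 × 3.8/0.36 = 17.57.
Sorption retards both mechanisms: v_R = v/R = 0.04479 m/day, D_R = D/R = 0.001229 m²/day.
v_R·t = 0.04479 × 580 = 25.9782 m; 2√(D_R t) = 1.689 m; argument = (26.1 − 25.9782)/1.689 = 0.07211.
C = C₀ × ½·erfc(0.07211) = 32.6 × 0.4594 = 15.0 mg/L.

15.0 mg/L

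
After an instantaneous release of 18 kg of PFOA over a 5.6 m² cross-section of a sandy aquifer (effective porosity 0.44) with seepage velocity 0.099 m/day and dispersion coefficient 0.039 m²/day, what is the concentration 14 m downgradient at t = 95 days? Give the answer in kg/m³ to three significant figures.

For an instantaneous plane source, C(x,t) = M/(n_e·A·√(4πDt)) · exp(−(x−vt)²/(4Dt)), with n_e·A the pore (flow) area.
Plume center vt = 0.099 × 95 = 9.405 m, so the well at 14 m is 4.595 m downgradient of the peak.
√(4πDt) = 6.823 m, giving peak height M/(n_e·A·√(4πDt)) = 18/(0.44 × 5.6 × 6.823) = 1.071 kg/m³.
(x−vt)²/(4Dt) = (4.595)²/(4 × 0.039 × 95) = 1.425; exp(−1.425) = 0.2405.
C = 1.071 × 0.2405 = 0.258 kg/m³.

0.258 kg/m³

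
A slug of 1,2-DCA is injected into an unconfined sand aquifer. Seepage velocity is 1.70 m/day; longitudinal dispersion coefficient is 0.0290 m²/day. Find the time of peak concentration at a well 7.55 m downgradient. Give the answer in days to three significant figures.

4.43 days

For the 1D instantaneous-source solution, setting ∂C/∂t = 0 at fixed x gives v²t² + 2Dt − x² = 0, so t = (√(D² + v²x²) − D)/v².
√(D² + v²x²) = √(0.0290² + 1.70² × 7.55²) = 12.84; v² = 2.89.
t = (12.84 − 0.0290)/2.89 = 4.43 days (vs. the pure-advection estimate x/v = 4.44 d).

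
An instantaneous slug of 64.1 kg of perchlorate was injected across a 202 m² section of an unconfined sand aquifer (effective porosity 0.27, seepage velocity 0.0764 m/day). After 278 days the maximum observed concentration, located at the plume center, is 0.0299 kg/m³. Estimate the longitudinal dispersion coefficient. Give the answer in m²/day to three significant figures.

At the plume center C_max = M/(n_e·A·√(4πDt)), so D = M²/(4πt·(n_e·A·C_max)²).
n_e·A·C_max = 0.27 × 202 × 0.0299 = 1.631 kg/m.
D = 64.1²/(4π × 278 × 1.631²) = 0.442 m²/day.

0.442 m²/day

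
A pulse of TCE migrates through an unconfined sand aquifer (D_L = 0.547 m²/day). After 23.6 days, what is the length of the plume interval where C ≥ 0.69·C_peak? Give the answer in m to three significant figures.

The plume is Gaussian with σ = √(2Dt) = √(2 × 0.547 × 23.6) = 5.081 m.
C/C_peak = exp(−Δx²/(2σ²)) = 0.69 ⇒ Δx = σ·√(−2 ln 0.69) = 5.081 × 0.8615 = 4.377 m.
Width = 2Δx = 8.75 m.

8.75 m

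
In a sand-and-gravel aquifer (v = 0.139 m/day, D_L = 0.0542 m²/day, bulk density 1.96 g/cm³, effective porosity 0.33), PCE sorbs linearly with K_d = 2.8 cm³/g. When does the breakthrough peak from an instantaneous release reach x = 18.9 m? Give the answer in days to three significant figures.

Retardation factor R = 1 + ρ_b·K_d/n = 1 + 1.96 × 2.8/0.33 = 17.63.
Sorption retards both mechanisms: v_R = v/R = 0.007884 m/day, D_R = D/R = 0.003074 m²/day.
Peak time from v_R²t² + 2D_R t − x² = 0: t = (√(D_R² + v_R²x²) − D_R)/v_R².
√(D_R² + v_R²x²) = √(0.003074² + 0.007884² × 18.9²) = 0.1490; v_R² = 6.216e-05.
t = (0.1490 − 0.003074)/6.216e-05 = 2350 days.

2350 days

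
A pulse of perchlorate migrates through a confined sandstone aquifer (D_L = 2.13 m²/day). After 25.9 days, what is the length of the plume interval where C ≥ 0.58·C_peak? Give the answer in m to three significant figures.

The plume is Gaussian with σ = √(2Dt) = √(2 × 2.13 × 25.9) = 10.50 m.
C/C_peak = exp(−Δx²/(2σ²)) = 0.58 ⇒ Δx = σ·√(−2 ln 0.58) = 10.50 × 1.044 = 10.96 m.
Width = 2Δx = 21.9 m.

21.9 m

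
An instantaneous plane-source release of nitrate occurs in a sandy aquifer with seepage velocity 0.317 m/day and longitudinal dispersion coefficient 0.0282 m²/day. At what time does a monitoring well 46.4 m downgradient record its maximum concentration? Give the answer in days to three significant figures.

146 days

For the 1D instantaneous-source solution, setting ∂C/∂t = 0 at fixed x gives v²t² + 2Dt − x² = 0, so t = (√(D² + v²x²) − D)/v².
√(D² + v²x²) = √(0.0282² + 0.317² × 46.4²) = 14.71; v² = 0.100489.
t = (14.71 − 0.0282)/0.100489 = 146 days (vs. the pure-advection estimate x/v = 146 d).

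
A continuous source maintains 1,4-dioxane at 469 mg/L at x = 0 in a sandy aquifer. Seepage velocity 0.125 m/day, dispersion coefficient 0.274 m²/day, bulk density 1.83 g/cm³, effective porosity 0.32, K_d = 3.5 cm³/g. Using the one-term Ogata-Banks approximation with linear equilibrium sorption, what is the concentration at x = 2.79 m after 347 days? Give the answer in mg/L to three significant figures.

190 mg/L

Retardation factor R = 1 + ρ_b·K_d/n = 1 + 1.83 × 3.5/0.32 = 21.02.
Sorption retards both mechanisms: v_R = v/R = 0.005947 m/day, D_R = D/R = 0.01304 m²/day.
v_R·t = 0.005947 × 347 = 2.063609 m; 2√(D_R t) = 4.254 m; argument = (2.79 − 2.063609)/4.254 = 0.1708.
C = C₀ × ½·erfc(0.1708) = 469 × 0.4046 = 190 mg/L.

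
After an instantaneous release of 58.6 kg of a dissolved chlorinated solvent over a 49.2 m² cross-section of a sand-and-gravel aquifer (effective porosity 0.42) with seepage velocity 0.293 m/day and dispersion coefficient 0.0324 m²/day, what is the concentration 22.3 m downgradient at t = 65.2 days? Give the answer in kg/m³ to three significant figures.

For an instantaneous plane source, C(x,t) = M/(n_e·A·√(4πDt)) · exp(−(x−vt)²/(4Dt)), with n_e·A the pore (flow) area.
Plume center vt = 0.293 × 65.2 = 19.1036 m, so the well at 22.3 m is 3.1964 m downgradient of the peak.
√(4πDt) = 5.152 m, giving peak height M/(n_e·A·√(4πDt)) = 58.6/(0.42 × 49.2 × 5.152) = 0.5504 kg/m³.
(x−vt)²/(4Dt) = (3.1964)²/(4 × 0.0324 × 65.2) = 1.209; exp(−1.209) = 0.2985.
C = 0.5504 × 0.2985 = 0.164 kg/m³.

0.164 kg/m³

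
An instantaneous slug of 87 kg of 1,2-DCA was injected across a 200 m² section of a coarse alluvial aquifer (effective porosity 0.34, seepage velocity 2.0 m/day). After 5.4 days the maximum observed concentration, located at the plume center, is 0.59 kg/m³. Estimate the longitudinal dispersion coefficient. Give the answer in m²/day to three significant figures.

0.0693 m²/day

At the plume center C_max = M/(n_e·A·√(4πDt)), so D = M²/(4πt·(n_e·A·C_max)²).
n_e·A·C_max = 0.34 × 200 × 0.59 = 40.12 kg/m.
D = 87²/(4π × 5.4 × 40.12²) = 0.0693 m²/day.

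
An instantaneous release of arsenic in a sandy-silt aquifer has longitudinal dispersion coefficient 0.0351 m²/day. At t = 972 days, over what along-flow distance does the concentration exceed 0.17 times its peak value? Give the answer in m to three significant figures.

31.1 m

The plume is Gaussian with σ = √(2Dt) = √(2 × 0.0351 × 972) = 8.260 m.
C/C_peak = exp(−Δx²/(2σ²)) = 0.17 ⇒ Δx = σ·√(−2 ln 0.17) = 8.260 × 1.883 = 15.55 m.
Width = 2Δx = 31.1 m.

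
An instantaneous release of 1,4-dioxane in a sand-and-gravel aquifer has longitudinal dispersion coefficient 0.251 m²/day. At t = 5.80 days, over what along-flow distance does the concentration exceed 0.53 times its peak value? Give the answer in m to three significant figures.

The plume is Gaussian with σ = √(2Dt) = √(2 × 0.251 × 5.80) = 1.706 m.
C/C_peak = exp(−Δx²/(2σ²)) = 0.53 ⇒ Δx = σ·√(−2 ln 0.53) = 1.706 × 1.127 = 1.923 m.
Width = 2Δx = 3.85 m.

3.85 m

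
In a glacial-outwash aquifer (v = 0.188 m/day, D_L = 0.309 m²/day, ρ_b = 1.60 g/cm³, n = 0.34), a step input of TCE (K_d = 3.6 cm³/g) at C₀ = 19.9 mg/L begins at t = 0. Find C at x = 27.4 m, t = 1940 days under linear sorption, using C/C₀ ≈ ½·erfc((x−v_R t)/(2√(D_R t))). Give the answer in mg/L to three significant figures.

Retardation factor R = 1 + ρ_b·K_d/n = 1 + 1.60 × 3.6/0.34 = 17.94.
Sorption retards both mechanisms: v_R = v/R = 0.01048 m/day, D_R = D/R = 0.01722 m²/day.
v_R·t = 0.01048 × 1940 = 20.3312 m; 2√(D_R t) = 11.56 m; argument = (27.4 − 20.3312)/11.56 = 0.6115.
C = C₀ × ½·erfc(0.6115) = 19.9 × 0.1936 = 3.85 mg/L.

3.85 mg/L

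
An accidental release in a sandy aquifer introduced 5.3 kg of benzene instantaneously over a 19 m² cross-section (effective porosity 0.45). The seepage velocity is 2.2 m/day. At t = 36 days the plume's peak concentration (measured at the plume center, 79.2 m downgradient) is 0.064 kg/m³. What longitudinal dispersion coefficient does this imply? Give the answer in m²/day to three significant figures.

At the plume center C_max = M/(n_e·A·√(4πDt)), so D = M²/(4πt·(n_e·A·C_max)²).
n_e·A·C_max = 0.45 × 19 × 0.064 = 0.5472 kg/m.
D = 5.3²/(4π × 36 × 0.5472²) = 0.207 m²/day.

0.207 m²/day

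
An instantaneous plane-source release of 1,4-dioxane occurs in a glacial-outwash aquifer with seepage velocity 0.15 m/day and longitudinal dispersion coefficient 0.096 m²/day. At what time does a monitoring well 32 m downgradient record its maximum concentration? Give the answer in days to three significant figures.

209 days

For the 1D instantaneous-source solution, setting ∂C/∂t = 0 at fixed x gives v²t² + 2Dt − x² = 0, so t = (√(D² + v²x²) − D)/v².
√(D² + v²x²) = √(0.096² + 0.15² × 32²) = 4.801; v² = 0.0225.
t = (4.801 − 0.096)/0.0225 = 209 days (vs. the pure-advection estimate x/v = 213 d).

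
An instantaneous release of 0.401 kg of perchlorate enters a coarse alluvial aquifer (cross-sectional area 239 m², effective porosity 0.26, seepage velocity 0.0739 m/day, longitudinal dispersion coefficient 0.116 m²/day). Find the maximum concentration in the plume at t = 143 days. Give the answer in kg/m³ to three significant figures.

0.000447 kg/m³

The peak of an instantaneous 1D plume sits at x = vt; there the Gaussian factor is 1 and C_max = M/(n_e·A·√(4πDt)), where n_e·A is the pore area the mass is dissolved in.
√(4πDt) = √(4π × 0.116 × 143) = 14.44 m, so C_max = 0.401/(0.26 × 239 × 14.44) = 0.000447 kg/m³.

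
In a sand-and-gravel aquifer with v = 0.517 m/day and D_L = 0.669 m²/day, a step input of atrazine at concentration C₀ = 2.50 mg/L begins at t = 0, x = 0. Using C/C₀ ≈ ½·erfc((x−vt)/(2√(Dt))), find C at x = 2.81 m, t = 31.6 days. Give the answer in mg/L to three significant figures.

2.45 mg/L

For a continuous step input, C/C₀ ≈ ½·erfc((x−vt)/(2√(Dt))).
vt = 0.517 × 31.6 = 16.3372 m and 2√(Dt) = 2√(0.669 × 31.6) = 9.196 m.
Argument (x−vt)/(2√(Dt)) = (2.81 − 16.3372)/9.196 = -1.471; ½·erfc(-1.471) = 0.9813.
C = 2.50 × 0.9813 = 2.45 mg/L.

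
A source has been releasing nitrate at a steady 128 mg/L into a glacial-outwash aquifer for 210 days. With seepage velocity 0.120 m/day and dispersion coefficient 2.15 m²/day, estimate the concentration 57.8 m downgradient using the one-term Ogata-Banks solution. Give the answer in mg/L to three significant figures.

For a continuous step input, C/C₀ ≈ ½·erfc((x−vt)/(2√(Dt))).
vt = 0.120 × 210 = 25.2 m and 2√(Dt) = 2√(2.15 × 210) = 42.50 m.
Argument (x−vt)/(2√(Dt)) = (57.8 − 25.2)/42.50 = 0.7671; ½·erfc(0.7671) = 0.1390.
C = 128 × 0.1390 = 17.8 mg/L.

17.8 mg/L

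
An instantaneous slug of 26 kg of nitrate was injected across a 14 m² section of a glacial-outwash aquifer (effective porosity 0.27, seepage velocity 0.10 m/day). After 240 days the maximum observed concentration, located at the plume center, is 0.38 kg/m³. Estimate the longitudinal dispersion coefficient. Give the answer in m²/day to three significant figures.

At the plume center C_max = M/(n_e·A·√(4πDt)), so D = M²/(4πt·(n_e·A·C_max)²).
n_e·A·C_max = 0.27 × 14 × 0.38 = 1.436 kg/m.
D = 26²/(4π × 240 × 1.436²) = 0.109 m²/day.

0.109 m²/day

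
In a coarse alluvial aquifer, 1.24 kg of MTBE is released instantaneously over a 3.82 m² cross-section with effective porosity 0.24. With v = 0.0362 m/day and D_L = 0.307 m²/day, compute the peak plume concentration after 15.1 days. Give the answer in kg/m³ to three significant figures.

The peak of an instantaneous 1D plume sits at x = vt; there the Gaussian factor is 1 and C_max = M/(n_e·A·√(4πDt)), where n_e·A is the pore area the mass is dissolved in.
√(4πDt) = √(4π × 0.307 × 15.1) = 7.632 m, so C_max = 1.24/(0.24 × 3.82 × 7.632) = 0.177 kg/m³.

0.177 kg/m³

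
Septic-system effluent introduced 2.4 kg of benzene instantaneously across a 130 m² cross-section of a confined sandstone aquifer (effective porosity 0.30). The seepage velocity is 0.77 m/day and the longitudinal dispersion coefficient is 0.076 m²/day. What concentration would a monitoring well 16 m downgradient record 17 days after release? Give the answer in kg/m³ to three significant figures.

0.00297 kg/m³

For an instantaneous plane source, C(x,t) = M/(n_e·A·√(4πDt)) · exp(−(x−vt)²/(4Dt)), with n_e·A the pore (flow) area.
Plume center vt = 0.77 × 17 = 13.09 m, so the well at 16 m is 2.91 m downgradient of the peak.
√(4πDt) = 4.029 m, giving peak height M/(n_e·A·√(4πDt)) = 2.4/(0.30 × 130 × 4.029) = 0.01527 kg/m³.
(x−vt)²/(4Dt) = (2.91)²/(4 × 0.076 × 17) = 1.639; exp(−1.639) = 0.1942.
C = 0.01527 × 0.1942 = 0.00297 kg/m³.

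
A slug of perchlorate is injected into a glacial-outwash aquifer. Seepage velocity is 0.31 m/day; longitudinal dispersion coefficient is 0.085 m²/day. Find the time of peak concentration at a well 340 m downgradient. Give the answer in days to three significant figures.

1100 days

For the 1D instantaneous-source solution, setting ∂C/∂t = 0 at fixed x gives v²t² + 2Dt − x² = 0, so t = (√(D² + v²x²) − D)/v².
√(D² + v²x²) = √(0.085² + 0.31² × 340²) = 105.4; v² = 0.0961.
t = (105.4 − 0.085)/0.0961 = 1100 days (vs. the pure-advection estimate x/v = 1100 d).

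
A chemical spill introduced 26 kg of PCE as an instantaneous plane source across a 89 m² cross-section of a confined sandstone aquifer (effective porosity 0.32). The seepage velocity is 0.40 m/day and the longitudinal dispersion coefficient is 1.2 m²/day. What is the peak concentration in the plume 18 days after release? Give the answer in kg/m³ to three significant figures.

0.0554 kg/m³

The peak of an instantaneous 1D plume sits at x = vt; there the Gaussian factor is 1 and C_max = M/(n_e·A·√(4πDt)), where n_e·A is the pore area the mass is dissolved in.
√(4πDt) = √(4π × 1.2 × 18) = 16.48 m, so C_max = 26/(0.32 × 89 × 16.48) = 0.0554 kg/m³.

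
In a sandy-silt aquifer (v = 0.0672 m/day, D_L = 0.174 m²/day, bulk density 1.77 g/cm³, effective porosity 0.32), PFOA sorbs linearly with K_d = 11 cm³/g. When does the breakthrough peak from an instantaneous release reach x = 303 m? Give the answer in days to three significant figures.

Retardation factor R = 1 + ρ_b·K_d/n = 1 + 1.77 × 11/0.32 = 61.84.
Sorption retards both mechanisms: v_R = v/R = 0.001087 m/day, D_R = D/R = 0.002814 m²/day.
Peak time from v_R²t² + 2D_R t − x² = 0: t = (√(D_R² + v_R²x²) − D_R)/v_R².
√(D_R² + v_R²x²) = √(0.002814² + 0.001087² × 303²) = 0.3294; v_R² = 1.182e-06.
t = (0.3294 − 0.002814)/1.182e-06 = 276000 days.

276000 days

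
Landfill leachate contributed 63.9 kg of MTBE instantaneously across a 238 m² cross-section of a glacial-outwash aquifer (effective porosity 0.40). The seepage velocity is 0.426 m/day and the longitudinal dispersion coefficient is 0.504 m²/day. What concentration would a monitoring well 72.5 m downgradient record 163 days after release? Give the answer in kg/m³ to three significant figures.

0.0203 kg/m³

For an instantaneous plane source, C(x,t) = M/(n_e·A·√(4πDt)) · exp(−(x−vt)²/(4Dt)), with n_e·A the pore (flow) area.
Plume center vt = 0.426 × 163 = 69.438 m, so the well at 72.5 m is 3.062 m downgradient of the peak.
√(4πDt) = 32.13 m, giving peak height M/(n_e·A·√(4πDt)) = 63.9/(0.40 × 238 × 32.13) = 0.02089 kg/m³.
(x−vt)²/(4Dt) = (3.062)²/(4 × 0.504 × 163) = 0.02853; exp(−0.02853) = 0.9719.
C = 0.02089 × 0.9719 = 0.0203 kg/m³.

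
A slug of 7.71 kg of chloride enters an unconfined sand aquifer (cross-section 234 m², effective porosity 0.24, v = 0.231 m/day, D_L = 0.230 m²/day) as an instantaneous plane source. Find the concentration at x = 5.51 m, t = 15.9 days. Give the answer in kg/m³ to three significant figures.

For an instantaneous plane source, C(x,t) = M/(n_e·A·√(4πDt)) · exp(−(x−vt)²/(4Dt)), with n_e·A the pore (flow) area.
Plume center vt = 0.231 × 15.9 = 3.6729 m, so the well at 5.51 m is 1.8371 m downgradient of the peak.
√(4πDt) = 6.779 m, giving peak height M/(n_e·A·√(4πDt)) = 7.71/(0.24 × 234 × 6.779) = 0.02025 kg/m³.
(x−vt)²/(4Dt) = (1.8371)²/(4 × 0.230 × 15.9) = 0.2307; exp(−0.2307) = 0.7940.
C = 0.02025 × 0.7940 = 0.0161 kg/m³.

0.0161 kg/m³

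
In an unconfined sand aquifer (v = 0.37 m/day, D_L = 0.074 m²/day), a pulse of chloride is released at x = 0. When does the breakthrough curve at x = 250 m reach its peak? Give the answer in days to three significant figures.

675 days

For the 1D instantaneous-source solution, setting ∂C/∂t = 0 at fixed x gives v²t² + 2Dt − x² = 0, so t = (√(D² + v²x²) − D)/v².
√(D² + v²x²) = √(0.074² + 0.37² × 250²) = 92.50; v² = 0.1369.
t = (92.50 − 0.074)/0.1369 = 675 days (vs. the pure-advection estimate x/v = 676 d).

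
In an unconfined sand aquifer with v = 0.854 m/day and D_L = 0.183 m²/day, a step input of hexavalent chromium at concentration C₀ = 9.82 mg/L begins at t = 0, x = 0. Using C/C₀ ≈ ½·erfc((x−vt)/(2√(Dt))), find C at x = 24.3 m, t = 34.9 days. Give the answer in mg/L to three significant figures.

For a continuous step input, C/C₀ ≈ ½·erfc((x−vt)/(2√(Dt))).
vt = 0.854 × 34.9 = 29.8046 m and 2√(Dt) = 2√(0.183 × 34.9) = 5.054 m.
Argument (x−vt)/(2√(Dt)) = (24.3 − 29.8046)/5.054 = -1.089; ½·erfc(-1.089) = 0.9382.
C = 9.82 × 0.9382 = 9.21 mg/L.

9.21 mg/L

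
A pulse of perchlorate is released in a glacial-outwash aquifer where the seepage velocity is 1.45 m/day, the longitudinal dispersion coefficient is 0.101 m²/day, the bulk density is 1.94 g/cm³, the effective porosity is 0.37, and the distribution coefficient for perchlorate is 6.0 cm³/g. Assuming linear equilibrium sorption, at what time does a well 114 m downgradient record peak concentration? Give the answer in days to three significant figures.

2550 days

Retardation factor R = 1 + ρ_b·K_d/n = 1 + 1.94 × 6.0/0.37 = 32.46.
Sorption retards both mechanisms: v_R = v/R = 0.04467 m/day, D_R = D/R = 0.003112 m²/day.
Peak time from v_R²t² + 2D_R t − x² = 0: t = (√(D_R² + v_R²x²) − D_R)/v_R².
√(D_R² + v_R²x²) = √(0.003112² + 0.04467² × 114²) = 5.092; v_R² = 0.001995.
t = (5.092 − 0.003112)/0.001995 = 2550 days.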